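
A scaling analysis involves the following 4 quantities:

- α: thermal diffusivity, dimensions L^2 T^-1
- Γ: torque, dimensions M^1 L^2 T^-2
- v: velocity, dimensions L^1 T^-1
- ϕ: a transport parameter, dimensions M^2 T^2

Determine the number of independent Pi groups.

There are 4 variables and 3 base dimensions (M, L, T).
The dimension matrix has rank 3.
Independent dimensionless groups: 4 − 3 = 1.

1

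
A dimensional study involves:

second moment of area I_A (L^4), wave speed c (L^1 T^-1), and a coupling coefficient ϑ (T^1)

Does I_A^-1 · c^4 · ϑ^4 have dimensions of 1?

yes

Sum the exponent of each base dimension across the product:
  M: −[I_A]_M + 4·[c]_M + 4·[ϑ]_M = −(0) + 4·(0) + 4·(0) = 0
  L: −[I_A]_L + 4·[c]_L + 4·[ϑ]_L = −(4) + 4·(1) + 4·(0) = 0
  T: −[I_A]_T + 4·[c]_T + 4·[ϑ]_T = −(0) + 4·(-1) + 4·(1) = 0
All base exponents vanish — dimensionless.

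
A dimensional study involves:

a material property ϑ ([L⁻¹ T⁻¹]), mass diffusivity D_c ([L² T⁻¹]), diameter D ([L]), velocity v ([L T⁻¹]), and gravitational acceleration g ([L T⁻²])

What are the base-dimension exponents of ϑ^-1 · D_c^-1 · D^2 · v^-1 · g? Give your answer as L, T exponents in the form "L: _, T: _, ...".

L: 1, T: 1

Collect each base-dimension exponent across the product:
  L: −(-1) − (2) + 2·(1) − (1) + (1) = 1
  T: −(-1) − (-1) + 2·(0) − (-1) + (-2) = 1
So the dimensions are [L T].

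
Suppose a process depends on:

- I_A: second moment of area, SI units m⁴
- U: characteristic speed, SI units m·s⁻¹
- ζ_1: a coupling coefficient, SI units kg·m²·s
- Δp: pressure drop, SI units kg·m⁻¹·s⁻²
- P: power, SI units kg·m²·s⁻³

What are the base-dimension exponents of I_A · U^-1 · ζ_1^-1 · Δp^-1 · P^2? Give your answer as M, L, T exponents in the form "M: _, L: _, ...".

Collect each base-dimension exponent across the product:
  M: (0) − (0) − (1) − (1) + 2·(1) = 0
  L: (4) − (1) − (2) − (-1) + 2·(2) = 6
  T: (0) − (-1) − (1) − (-2) + 2·(-3) = -4
So the dimensions are [L⁶ T⁻⁴].

M: 0, L: 6, T: -4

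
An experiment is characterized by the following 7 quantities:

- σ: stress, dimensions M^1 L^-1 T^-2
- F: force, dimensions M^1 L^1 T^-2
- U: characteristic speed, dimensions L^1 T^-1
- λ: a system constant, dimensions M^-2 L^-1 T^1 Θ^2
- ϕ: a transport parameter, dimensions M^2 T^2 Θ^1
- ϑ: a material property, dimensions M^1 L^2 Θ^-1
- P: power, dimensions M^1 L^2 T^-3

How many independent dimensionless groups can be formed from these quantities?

3

There are 7 variables and 4 base dimensions (M, L, T, Θ).
The dimension matrix has rank 4.
Independent dimensionless groups: 7 − 4 = 3.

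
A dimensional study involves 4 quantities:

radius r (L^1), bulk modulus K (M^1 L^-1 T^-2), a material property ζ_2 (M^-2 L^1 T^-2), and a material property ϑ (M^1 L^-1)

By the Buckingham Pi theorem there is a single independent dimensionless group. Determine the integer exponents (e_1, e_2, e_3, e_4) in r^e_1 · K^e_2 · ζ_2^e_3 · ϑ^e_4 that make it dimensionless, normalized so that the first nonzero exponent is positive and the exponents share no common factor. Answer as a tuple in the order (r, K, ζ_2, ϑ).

(1, -1, 1, 3)

M: e_1·(0) + e_2·(1) + e_3·(-2) + e_4·(1) = 0
L: e_1·(1) + e_2·(-1) + e_3·(1) + e_4·(-1) = 0
T: e_1·(0) + e_2·(-2) + e_3·(-2) + e_4·(0) = 0
Solving this homogeneous linear system for the smallest-integer solution (first nonzero entry positive) gives (1, -1, 1, 3).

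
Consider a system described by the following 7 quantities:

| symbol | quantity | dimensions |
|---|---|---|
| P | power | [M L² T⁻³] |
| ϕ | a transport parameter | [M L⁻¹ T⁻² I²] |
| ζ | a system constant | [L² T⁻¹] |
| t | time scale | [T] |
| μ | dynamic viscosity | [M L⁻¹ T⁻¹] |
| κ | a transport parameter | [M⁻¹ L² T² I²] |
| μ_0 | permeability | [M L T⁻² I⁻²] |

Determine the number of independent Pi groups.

There are 7 variables and 4 base dimensions (M, L, T, I).
The dimension matrix has rank 4.
Independent dimensionless groups: 7 − 4 = 3.

3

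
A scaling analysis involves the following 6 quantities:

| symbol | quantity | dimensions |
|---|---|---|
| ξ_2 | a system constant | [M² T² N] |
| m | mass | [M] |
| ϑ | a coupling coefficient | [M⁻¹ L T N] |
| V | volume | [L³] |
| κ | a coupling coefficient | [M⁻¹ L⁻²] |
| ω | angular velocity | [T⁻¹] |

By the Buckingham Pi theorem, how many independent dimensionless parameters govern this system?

There are 6 variables and 4 base dimensions (M, L, T, N).
The dimension matrix has rank 4.
Independent dimensionless groups: 6 − 4 = 2.

2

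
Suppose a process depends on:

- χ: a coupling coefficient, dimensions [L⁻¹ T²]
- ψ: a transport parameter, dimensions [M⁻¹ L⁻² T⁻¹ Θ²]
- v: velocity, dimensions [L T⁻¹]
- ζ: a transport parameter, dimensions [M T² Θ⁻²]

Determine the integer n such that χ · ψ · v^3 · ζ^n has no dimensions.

1

Balance the M exponent: (1)·n from ζ, plus (0) + (-1) + 3·(0) = -1 from the rest, must sum to zero.
n − 1 = 0, so n = 1.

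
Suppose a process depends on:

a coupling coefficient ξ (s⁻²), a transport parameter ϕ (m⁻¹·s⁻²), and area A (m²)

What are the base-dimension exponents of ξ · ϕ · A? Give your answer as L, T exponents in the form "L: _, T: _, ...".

L: 1, T: -4

Collect each base-dimension exponent across the product:
  L: (0) + (-1) + (2) = 1
  T: (-2) + (-2) + (0) = -4
So the dimensions are [L T⁻⁴].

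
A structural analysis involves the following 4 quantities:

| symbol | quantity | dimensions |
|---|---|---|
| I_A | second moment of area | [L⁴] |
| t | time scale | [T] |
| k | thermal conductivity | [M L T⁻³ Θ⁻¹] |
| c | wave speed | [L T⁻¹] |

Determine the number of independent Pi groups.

1

There are 4 variables and 4 base dimensions (M, L, T, Θ).
The dimension matrix has rank 3 (less than 4: the dimension vectors are linearly dependent).
Independent dimensionless groups: 4 − 3 = 1.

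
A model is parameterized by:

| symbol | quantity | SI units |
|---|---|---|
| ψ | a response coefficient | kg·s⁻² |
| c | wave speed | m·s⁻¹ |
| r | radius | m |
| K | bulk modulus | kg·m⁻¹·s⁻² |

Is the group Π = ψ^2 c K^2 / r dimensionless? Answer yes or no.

no

Sum the exponent of each base dimension across the product:
  M: 2·[ψ]_M + [c]_M − [r]_M + 2·[K]_M = 2·(1) + (0) − (0) + 2·(1) = 4
  L: 2·[ψ]_L + [c]_L − [r]_L + 2·[K]_L = 2·(0) + (1) − (1) + 2·(-1) = -2
  T: 2·[ψ]_T + [c]_T − [r]_T + 2·[K]_T = 2·(-2) + (-1) − (0) + 2·(-2) = -9
Net dimensions [M⁴ L⁻² T⁻⁹] ≠ [1] — not dimensionless.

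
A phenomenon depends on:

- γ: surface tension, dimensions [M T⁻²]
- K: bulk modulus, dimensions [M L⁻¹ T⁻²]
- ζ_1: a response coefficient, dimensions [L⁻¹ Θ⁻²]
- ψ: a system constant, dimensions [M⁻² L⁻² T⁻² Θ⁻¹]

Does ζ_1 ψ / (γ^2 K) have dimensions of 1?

Sum the exponent of each base dimension across the product:
  M: −2·[γ]_M − [K]_M + [ζ_1]_M + [ψ]_M = −2·(1) − (1) + (0) + (-2) = -5
  L: −2·[γ]_L − [K]_L + [ζ_1]_L + [ψ]_L = −2·(0) − (-1) + (-1) + (-2) = -2
  T: −2·[γ]_T − [K]_T + [ζ_1]_T + [ψ]_T = −2·(-2) − (-2) + (0) + (-2) = 4
  Θ: −2·[γ]_Θ − [K]_Θ + [ζ_1]_Θ + [ψ]_Θ = −2·(0) − (0) + (-2) + (-1) = -3
Net dimensions [M⁻⁵ L⁻² T⁴ Θ⁻³] ≠ [1] — not dimensionless.

no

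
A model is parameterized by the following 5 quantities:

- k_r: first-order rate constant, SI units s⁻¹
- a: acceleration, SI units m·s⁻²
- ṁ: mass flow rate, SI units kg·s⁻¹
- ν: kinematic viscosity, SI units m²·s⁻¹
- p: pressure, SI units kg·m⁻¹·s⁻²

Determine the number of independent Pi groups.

There are 5 variables and 3 base dimensions (M, L, T).
The dimension matrix has rank 3.
Independent dimensionless groups: 5 − 3 = 2.

2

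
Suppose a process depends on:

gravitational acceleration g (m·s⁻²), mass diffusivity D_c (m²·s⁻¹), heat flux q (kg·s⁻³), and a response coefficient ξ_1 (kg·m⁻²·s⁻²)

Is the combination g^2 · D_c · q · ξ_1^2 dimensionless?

Sum the exponent of each base dimension across the product:
  M: 2·[g]_M + [D_c]_M + [q]_M + 2·[ξ_1]_M = 2·(0) + (0) + (1) + 2·(1) = 3
  L: 2·[g]_L + [D_c]_L + [q]_L + 2·[ξ_1]_L = 2·(1) + (2) + (0) + 2·(-2) = 0
  T: 2·[g]_T + [D_c]_T + [q]_T + 2·[ξ_1]_T = 2·(-2) + (-1) + (-3) + 2·(-2) = -12
Net dimensions [M³ T⁻¹²] ≠ [1] — not dimensionless.

no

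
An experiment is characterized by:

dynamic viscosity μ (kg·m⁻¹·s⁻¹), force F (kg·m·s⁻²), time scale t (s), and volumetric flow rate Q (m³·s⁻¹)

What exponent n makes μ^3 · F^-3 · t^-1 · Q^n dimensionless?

2

Balance the L exponent: (3)·n from Q, plus 3·(-1) − 3·(1) − (0) = -6 from the rest, must sum to zero.
3n − 6 = 0, so n = 2.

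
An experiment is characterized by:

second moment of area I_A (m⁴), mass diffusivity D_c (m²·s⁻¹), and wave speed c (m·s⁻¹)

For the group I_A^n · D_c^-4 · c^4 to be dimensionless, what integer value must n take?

1

Balance the L exponent: (4)·n from I_A, plus −4·(2) + 4·(1) = -4 from the rest, must sum to zero.
4n − 4 = 0, so n = 1.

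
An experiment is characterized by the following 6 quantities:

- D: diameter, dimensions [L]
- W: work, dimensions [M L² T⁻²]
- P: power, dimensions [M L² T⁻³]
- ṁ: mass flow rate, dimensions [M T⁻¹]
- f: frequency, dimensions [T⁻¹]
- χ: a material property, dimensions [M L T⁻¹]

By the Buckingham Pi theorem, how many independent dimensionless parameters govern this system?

3

There are 6 variables and 3 base dimensions (M, L, T).
The dimension matrix has rank 3.
Independent dimensionless groups: 6 − 3 = 3.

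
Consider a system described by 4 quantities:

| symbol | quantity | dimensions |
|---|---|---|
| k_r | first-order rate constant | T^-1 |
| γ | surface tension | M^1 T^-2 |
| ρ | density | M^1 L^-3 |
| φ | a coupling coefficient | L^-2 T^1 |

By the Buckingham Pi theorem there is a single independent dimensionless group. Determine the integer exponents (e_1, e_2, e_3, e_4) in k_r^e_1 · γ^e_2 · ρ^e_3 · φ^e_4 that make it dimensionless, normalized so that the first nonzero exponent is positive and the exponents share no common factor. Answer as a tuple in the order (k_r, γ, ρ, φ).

M: e_1·(0) + e_2·(1) + e_3·(1) + e_4·(0) = 0
L: e_1·(0) + e_2·(0) + e_3·(-3) + e_4·(-2) = 0
T: e_1·(-1) + e_2·(-2) + e_3·(0) + e_4·(1) = 0
Solving this homogeneous linear system for the smallest-integer solution (first nonzero entry positive) gives (1, -2, 2, -3).

(1, -2, 2, -3)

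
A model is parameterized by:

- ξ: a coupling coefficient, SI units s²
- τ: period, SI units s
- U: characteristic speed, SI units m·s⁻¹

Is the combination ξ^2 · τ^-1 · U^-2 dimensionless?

Sum the exponent of each base dimension across the product:
  L: 2·[ξ]_L − [τ]_L − 2·[U]_L = 2·(0) − (0) − 2·(1) = -2
  T: 2·[ξ]_T − [τ]_T − 2·[U]_T = 2·(2) − (1) − 2·(-1) = 5
Net dimensions [L⁻² T⁵] ≠ [1] — not dimensionless.

no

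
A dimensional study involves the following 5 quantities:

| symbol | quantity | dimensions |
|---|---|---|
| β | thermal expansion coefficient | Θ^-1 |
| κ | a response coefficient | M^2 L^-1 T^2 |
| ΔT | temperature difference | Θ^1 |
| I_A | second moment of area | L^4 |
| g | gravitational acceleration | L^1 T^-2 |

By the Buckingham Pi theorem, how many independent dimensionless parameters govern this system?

1

There are 5 variables and 4 base dimensions (M, L, T, Θ).
The dimension matrix has rank 4.
Independent dimensionless groups: 5 − 4 = 1.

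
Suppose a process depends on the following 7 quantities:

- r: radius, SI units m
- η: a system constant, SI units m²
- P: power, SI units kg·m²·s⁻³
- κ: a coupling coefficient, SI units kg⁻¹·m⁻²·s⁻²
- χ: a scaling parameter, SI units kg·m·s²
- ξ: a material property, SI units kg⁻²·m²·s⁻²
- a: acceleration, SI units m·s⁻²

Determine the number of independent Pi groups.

4

There are 7 variables and 3 base dimensions (M, L, T).
The dimension matrix has rank 3.
Independent dimensionless groups: 7 − 3 = 4.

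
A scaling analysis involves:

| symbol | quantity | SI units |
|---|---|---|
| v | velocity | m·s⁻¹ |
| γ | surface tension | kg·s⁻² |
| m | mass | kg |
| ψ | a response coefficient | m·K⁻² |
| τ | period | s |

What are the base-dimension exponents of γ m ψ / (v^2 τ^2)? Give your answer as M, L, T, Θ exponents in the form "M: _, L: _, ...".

M: 2, L: -1, T: -2, Θ: -2

Collect each base-dimension exponent across the product:
  M: −2·(0) + (1) + (1) + (0) − 2·(0) = 2
  L: −2·(1) + (0) + (0) + (1) − 2·(0) = -1
  T: −2·(-1) + (-2) + (0) + (0) − 2·(1) = -2
  Θ: −2·(0) + (0) + (0) + (-2) − 2·(0) = -2
So the dimensions are [M² L⁻¹ T⁻² Θ⁻²].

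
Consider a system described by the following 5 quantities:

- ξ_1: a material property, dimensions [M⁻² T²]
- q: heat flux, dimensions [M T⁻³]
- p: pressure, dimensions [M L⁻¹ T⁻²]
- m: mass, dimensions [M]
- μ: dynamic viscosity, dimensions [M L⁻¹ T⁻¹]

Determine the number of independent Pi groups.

There are 5 variables and 3 base dimensions (M, L, T).
The dimension matrix has rank 3.
Independent dimensionless groups: 5 − 3 = 2.

2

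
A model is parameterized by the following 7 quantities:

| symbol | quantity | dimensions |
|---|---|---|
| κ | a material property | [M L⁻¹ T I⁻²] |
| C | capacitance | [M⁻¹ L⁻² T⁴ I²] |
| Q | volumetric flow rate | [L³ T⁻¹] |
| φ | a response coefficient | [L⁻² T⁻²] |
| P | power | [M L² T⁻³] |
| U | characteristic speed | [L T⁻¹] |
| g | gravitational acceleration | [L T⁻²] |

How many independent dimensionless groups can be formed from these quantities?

3

There are 7 variables and 4 base dimensions (M, L, T, I).
The dimension matrix has rank 4.
Independent dimensionless groups: 7 − 4 = 3.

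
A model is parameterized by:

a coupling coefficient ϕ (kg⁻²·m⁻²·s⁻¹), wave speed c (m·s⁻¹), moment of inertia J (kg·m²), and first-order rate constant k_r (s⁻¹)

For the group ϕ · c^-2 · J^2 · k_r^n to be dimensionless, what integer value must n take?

Balance the T exponent: (-1)·n from k_r, plus (-1) − 2·(-1) + 2·(0) = 1 from the rest, must sum to zero.
−n + 1 = 0, so n = 1.

1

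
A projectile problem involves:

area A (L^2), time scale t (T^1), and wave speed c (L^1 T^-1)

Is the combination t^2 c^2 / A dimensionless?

yes

Sum the exponent of each base dimension across the product:
  M: −[A]_M + 2·[t]_M + 2·[c]_M = −(0) + 2·(0) + 2·(0) = 0
  L: −[A]_L + 2·[t]_L + 2·[c]_L = −(2) + 2·(0) + 2·(1) = 0
  T: −[A]_T + 2·[t]_T + 2·[c]_T = −(0) + 2·(1) + 2·(-1) = 0
All base exponents vanish — dimensionless.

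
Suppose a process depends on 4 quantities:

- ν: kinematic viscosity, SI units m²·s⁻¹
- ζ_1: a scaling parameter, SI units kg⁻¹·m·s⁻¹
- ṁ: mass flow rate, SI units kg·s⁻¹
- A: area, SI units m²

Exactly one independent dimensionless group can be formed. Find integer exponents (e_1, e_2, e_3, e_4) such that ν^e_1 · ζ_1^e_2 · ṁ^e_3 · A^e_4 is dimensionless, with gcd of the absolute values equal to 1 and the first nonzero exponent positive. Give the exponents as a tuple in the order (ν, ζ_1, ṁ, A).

M: e_1·(0) + e_2·(-1) + e_3·(1) + e_4·(0) = 0
L: e_1·(2) + e_2·(1) + e_3·(0) + e_4·(2) = 0
T: e_1·(-1) + e_2·(-1) + e_3·(-1) + e_4·(0) = 0
Solving this homogeneous linear system for the smallest-integer solution (first nonzero entry positive) gives (4, -2, -2, -3).

(4, -2, -2, -3)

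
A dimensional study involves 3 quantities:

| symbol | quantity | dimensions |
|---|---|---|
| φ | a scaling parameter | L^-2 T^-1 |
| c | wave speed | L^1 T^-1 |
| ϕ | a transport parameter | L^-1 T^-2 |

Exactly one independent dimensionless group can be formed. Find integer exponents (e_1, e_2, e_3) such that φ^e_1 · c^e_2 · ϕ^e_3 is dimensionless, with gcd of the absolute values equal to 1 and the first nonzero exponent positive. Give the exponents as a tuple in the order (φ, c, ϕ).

L: e_1·(-2) + e_2·(1) + e_3·(-1) = 0
T: e_1·(-1) + e_2·(-1) + e_3·(-2) = 0
Solving this homogeneous linear system for the smallest-integer solution (first nonzero entry positive) gives (1, 1, -1).

(1, 1, -1)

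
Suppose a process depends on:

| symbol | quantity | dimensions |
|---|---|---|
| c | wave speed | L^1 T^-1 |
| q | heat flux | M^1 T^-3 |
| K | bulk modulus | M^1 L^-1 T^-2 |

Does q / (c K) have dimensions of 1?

Sum the exponent of each base dimension across the product:
  M: −[c]_M + [q]_M − [K]_M = −(0) + (1) − (1) = 0
  L: −[c]_L + [q]_L − [K]_L = −(1) + (0) − (-1) = 0
  T: −[c]_T + [q]_T − [K]_T = −(-1) + (-3) − (-2) = 0
All base exponents vanish — dimensionless.

yes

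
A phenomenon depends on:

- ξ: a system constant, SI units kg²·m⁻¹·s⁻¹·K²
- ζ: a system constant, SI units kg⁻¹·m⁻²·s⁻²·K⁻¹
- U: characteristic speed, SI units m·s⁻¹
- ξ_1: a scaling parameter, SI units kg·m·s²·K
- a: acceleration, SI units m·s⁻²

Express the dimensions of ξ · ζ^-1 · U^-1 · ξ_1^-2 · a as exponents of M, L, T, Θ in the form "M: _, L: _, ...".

M: 1, L: -1, T: -4, Θ: 1

Collect each base-dimension exponent across the product:
  M: (2) − (-1) − (0) − 2·(1) + (0) = 1
  L: (-1) − (-2) − (1) − 2·(1) + (1) = -1
  T: (-1) − (-2) − (-1) − 2·(2) + (-2) = -4
  Θ: (2) − (-1) − (0) − 2·(1) + (0) = 1
So the dimensions are [M L⁻¹ T⁻⁴ Θ].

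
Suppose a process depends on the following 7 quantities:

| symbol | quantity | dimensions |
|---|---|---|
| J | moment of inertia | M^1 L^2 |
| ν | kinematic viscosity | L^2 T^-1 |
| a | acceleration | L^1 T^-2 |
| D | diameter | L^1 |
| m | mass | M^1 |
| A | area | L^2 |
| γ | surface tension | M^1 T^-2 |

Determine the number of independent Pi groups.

4

There are 7 variables and 3 base dimensions (M, L, T).
The dimension matrix has rank 3.
Independent dimensionless groups: 7 − 3 = 4.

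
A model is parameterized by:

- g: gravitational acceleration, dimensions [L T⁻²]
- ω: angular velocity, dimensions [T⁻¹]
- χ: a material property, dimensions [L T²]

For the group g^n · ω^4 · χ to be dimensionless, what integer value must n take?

-1

Balance the L exponent: (1)·n from g, plus 4·(0) + (1) = 1 from the rest, must sum to zero.
n + 1 = 0, so n = -1.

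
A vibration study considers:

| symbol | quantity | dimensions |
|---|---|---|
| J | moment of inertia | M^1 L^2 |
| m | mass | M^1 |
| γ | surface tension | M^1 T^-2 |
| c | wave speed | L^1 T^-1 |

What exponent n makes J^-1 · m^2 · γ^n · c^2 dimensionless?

-1

Balance the M exponent: (1)·n from γ, plus −(1) + 2·(1) + 2·(0) = 1 from the rest, must sum to zero.
n + 1 = 0, so n = -1.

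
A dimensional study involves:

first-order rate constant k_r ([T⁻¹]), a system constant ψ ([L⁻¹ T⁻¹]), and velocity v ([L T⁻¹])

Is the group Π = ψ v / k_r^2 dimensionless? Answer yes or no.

yes

Sum the exponent of each base dimension across the product:
  M: −2·[k_r]_M + [ψ]_M + [v]_M = −2·(0) + (0) + (0) = 0
  L: −2·[k_r]_L + [ψ]_L + [v]_L = −2·(0) + (-1) + (1) = 0
  T: −2·[k_r]_T + [ψ]_T + [v]_T = −2·(-1) + (-1) + (-1) = 0
All base exponents vanish — dimensionless.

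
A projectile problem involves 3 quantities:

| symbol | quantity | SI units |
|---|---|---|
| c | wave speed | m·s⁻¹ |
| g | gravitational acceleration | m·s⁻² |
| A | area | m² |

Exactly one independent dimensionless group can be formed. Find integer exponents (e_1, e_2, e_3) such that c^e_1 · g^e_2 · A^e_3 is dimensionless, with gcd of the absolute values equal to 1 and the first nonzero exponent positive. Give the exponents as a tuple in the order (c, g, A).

L: e_1·(1) + e_2·(1) + e_3·(2) = 0
T: e_1·(-1) + e_2·(-2) + e_3·(0) = 0
Solving this homogeneous linear system for the smallest-integer solution (first nonzero entry positive) gives (4, -2, -1).

(4, -2, -1)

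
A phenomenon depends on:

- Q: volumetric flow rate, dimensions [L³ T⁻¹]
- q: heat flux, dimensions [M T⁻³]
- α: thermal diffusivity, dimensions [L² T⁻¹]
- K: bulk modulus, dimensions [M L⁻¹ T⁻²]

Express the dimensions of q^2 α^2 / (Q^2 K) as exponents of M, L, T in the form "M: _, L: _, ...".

M: 1, L: -1, T: -4

Collect each base-dimension exponent across the product:
  M: −2·(0) + 2·(1) + 2·(0) − (1) = 1
  L: −2·(3) + 2·(0) + 2·(2) − (-1) = -1
  T: −2·(-1) + 2·(-3) + 2·(-1) − (-2) = -4
So the dimensions are [M L⁻¹ T⁻⁴].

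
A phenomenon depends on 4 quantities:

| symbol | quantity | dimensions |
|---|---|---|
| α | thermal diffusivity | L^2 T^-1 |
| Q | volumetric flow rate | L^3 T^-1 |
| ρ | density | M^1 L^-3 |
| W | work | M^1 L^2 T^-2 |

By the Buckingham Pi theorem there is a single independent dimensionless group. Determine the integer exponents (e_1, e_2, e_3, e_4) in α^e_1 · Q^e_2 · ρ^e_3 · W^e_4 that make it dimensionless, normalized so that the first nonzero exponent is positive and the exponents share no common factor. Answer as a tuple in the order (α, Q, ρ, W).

(1, 1, 1, -1)

M: e_1·(0) + e_2·(0) + e_3·(1) + e_4·(1) = 0
L: e_1·(2) + e_2·(3) + e_3·(-3) + e_4·(2) = 0
T: e_1·(-1) + e_2·(-1) + e_3·(0) + e_4·(-2) = 0
Solving this homogeneous linear system for the smallest-integer solution (first nonzero entry positive) gives (1, 1, 1, -1).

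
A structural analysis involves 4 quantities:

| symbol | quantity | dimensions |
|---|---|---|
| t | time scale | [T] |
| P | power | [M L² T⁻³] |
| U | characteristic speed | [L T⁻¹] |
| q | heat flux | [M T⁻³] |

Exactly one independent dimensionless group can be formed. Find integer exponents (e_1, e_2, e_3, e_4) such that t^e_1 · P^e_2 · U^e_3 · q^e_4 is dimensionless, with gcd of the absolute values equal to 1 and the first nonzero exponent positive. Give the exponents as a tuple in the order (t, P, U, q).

(2, -1, 2, 1)

M: e_1·(0) + e_2·(1) + e_3·(0) + e_4·(1) = 0
L: e_1·(0) + e_2·(2) + e_3·(1) + e_4·(0) = 0
T: e_1·(1) + e_2·(-3) + e_3·(-1) + e_4·(-3) = 0
Solving this homogeneous linear system for the smallest-integer solution (first nonzero entry positive) gives (2, -1, 2, 1).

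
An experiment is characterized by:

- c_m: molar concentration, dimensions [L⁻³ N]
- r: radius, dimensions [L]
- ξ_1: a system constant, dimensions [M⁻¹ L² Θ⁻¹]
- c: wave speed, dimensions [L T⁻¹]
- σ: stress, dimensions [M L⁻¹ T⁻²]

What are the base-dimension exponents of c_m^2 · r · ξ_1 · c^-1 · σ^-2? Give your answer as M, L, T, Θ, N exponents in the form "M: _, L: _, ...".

M: -3, L: -2, T: 5, Θ: -1, N: 2

Collect each base-dimension exponent across the product:
  M: 2·(0) + (0) + (-1) − (0) − 2·(1) = -3
  L: 2·(-3) + (1) + (2) − (1) − 2·(-1) = -2
  T: 2·(0) + (0) + (0) − (-1) − 2·(-2) = 5
  Θ: 2·(0) + (0) + (-1) − (0) − 2·(0) = -1
  N: 2·(1) + (0) + (0) − (0) − 2·(0) = 2
So the dimensions are [M⁻³ L⁻² T⁵ Θ⁻¹ N²].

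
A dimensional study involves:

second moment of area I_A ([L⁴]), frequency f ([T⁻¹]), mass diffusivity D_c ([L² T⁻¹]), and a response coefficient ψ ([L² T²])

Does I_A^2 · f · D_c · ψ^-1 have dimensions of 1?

Sum the exponent of each base dimension across the product:
  L: 2·[I_A]_L + [f]_L + [D_c]_L − [ψ]_L = 2·(4) + (0) + (2) − (2) = 8
  T: 2·[I_A]_T + [f]_T + [D_c]_T − [ψ]_T = 2·(0) + (-1) + (-1) − (2) = -4
Net dimensions [L⁸ T⁻⁴] ≠ [1] — not dimensionless.

no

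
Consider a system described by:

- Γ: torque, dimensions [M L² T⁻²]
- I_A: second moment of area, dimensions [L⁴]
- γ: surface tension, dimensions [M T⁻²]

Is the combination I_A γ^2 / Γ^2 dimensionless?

Sum the exponent of each base dimension across the product:
  M: −2·[Γ]_M + [I_A]_M + 2·[γ]_M = −2·(1) + (0) + 2·(1) = 0
  L: −2·[Γ]_L + [I_A]_L + 2·[γ]_L = −2·(2) + (4) + 2·(0) = 0
  T: −2·[Γ]_T + [I_A]_T + 2·[γ]_T = −2·(-2) + (0) + 2·(-2) = 0
  Θ: −2·[Γ]_Θ + [I_A]_Θ + 2·[γ]_Θ = −2·(0) + (0) + 2·(0) = 0
All base exponents vanish — dimensionless.

yes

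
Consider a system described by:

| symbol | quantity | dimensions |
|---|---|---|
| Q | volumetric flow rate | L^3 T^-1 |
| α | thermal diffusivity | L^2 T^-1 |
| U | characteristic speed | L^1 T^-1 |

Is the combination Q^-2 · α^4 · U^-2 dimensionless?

Sum the exponent of each base dimension across the product:
  M: −2·[Q]_M + 4·[α]_M − 2·[U]_M = −2·(0) + 4·(0) − 2·(0) = 0
  L: −2·[Q]_L + 4·[α]_L − 2·[U]_L = −2·(3) + 4·(2) − 2·(1) = 0
  T: −2·[Q]_T + 4·[α]_T − 2·[U]_T = −2·(-1) + 4·(-1) − 2·(-1) = 0
  I: −2·[Q]_I + 4·[α]_I − 2·[U]_I = −2·(0) + 4·(0) − 2·(0) = 0
All base exponents vanish — dimensionless.

yes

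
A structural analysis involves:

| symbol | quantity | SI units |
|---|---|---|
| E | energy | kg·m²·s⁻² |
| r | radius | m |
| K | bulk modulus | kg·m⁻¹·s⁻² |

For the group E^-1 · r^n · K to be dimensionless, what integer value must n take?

3

Balance the L exponent: (1)·n from r, plus −(2) + (-1) = -3 from the rest, must sum to zero.
n − 3 = 0, so n = 3.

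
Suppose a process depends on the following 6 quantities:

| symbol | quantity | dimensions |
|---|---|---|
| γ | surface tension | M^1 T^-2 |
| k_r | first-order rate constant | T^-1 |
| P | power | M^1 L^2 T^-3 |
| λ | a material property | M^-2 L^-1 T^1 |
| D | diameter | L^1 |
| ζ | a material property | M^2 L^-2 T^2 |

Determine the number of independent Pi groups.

There are 6 variables and 3 base dimensions (M, L, T).
The dimension matrix has rank 3.
Independent dimensionless groups: 6 − 3 = 3.

3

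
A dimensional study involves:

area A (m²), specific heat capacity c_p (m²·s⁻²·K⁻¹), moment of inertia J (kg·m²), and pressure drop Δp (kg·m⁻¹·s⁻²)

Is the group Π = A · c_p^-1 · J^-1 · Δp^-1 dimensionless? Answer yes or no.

no

Sum the exponent of each base dimension across the product:
  M: [A]_M − [c_p]_M − [J]_M − [Δp]_M = (0) − (0) − (1) − (1) = -2
  L: [A]_L − [c_p]_L − [J]_L − [Δp]_L = (2) − (2) − (2) − (-1) = -1
  T: [A]_T − [c_p]_T − [J]_T − [Δp]_T = (0) − (-2) − (0) − (-2) = 4
  Θ: [A]_Θ − [c_p]_Θ − [J]_Θ − [Δp]_Θ = (0) − (-1) − (0) − (0) = 1
Net dimensions [M⁻² L⁻¹ T⁴ Θ] ≠ [1] — not dimensionless.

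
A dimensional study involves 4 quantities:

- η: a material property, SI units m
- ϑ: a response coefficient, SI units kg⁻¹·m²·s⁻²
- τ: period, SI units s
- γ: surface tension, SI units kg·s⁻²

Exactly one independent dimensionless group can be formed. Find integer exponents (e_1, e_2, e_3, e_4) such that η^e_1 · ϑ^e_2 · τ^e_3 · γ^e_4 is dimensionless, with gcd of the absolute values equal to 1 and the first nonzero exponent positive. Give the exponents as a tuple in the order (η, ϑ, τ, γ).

(2, -1, -4, -1)

M: e_1·(0) + e_2·(-1) + e_3·(0) + e_4·(1) = 0
L: e_1·(1) + e_2·(2) + e_3·(0) + e_4·(0) = 0
T: e_1·(0) + e_2·(-2) + e_3·(1) + e_4·(-2) = 0
Solving this homogeneous linear system for the smallest-integer solution (first nonzero entry positive) gives (2, -1, -4, -1).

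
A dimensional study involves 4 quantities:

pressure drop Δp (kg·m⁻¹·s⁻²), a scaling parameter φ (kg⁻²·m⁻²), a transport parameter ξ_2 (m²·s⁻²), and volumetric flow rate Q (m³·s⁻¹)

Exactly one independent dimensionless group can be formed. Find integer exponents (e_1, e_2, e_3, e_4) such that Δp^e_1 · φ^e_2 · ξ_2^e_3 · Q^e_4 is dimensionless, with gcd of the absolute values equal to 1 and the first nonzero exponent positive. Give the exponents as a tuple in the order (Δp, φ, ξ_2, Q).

M: e_1·(1) + e_2·(-2) + e_3·(0) + e_4·(0) = 0
L: e_1·(-1) + e_2·(-2) + e_3·(2) + e_4·(3) = 0
T: e_1·(-2) + e_2·(0) + e_3·(-2) + e_4·(-1) = 0
Solving this homogeneous linear system for the smallest-integer solution (first nonzero entry positive) gives (2, 1, -4, 4).

(2, 1, -4, 4)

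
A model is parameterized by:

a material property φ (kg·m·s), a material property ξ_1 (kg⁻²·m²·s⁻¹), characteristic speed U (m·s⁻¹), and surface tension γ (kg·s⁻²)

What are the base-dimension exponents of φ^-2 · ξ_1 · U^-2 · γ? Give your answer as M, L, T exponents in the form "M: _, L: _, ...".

Collect each base-dimension exponent across the product:
  M: −2·(1) + (-2) − 2·(0) + (1) = -3
  L: −2·(1) + (2) − 2·(1) + (0) = -2
  T: −2·(1) + (-1) − 2·(-1) + (-2) = -3
So the dimensions are [M⁻³ L⁻² T⁻³].

M: -3, L: -2, T: -3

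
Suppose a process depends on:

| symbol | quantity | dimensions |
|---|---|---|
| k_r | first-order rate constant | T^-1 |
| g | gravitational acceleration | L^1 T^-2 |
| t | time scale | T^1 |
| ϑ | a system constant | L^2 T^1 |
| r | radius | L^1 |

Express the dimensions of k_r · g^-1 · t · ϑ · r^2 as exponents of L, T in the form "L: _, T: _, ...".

L: 3, T: 3

Collect each base-dimension exponent across the product:
  L: (0) − (1) + (0) + (2) + 2·(1) = 3
  T: (-1) − (-2) + (1) + (1) + 2·(0) = 3
So the dimensions are [L³ T³].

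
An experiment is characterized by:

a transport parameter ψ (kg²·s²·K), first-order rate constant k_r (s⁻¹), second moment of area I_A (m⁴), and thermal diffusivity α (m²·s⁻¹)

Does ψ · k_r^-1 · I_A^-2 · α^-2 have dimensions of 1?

Sum the exponent of each base dimension across the product:
  M: [ψ]_M − [k_r]_M − 2·[I_A]_M − 2·[α]_M = (2) − (0) − 2·(0) − 2·(0) = 2
  L: [ψ]_L − [k_r]_L − 2·[I_A]_L − 2·[α]_L = (0) − (0) − 2·(4) − 2·(2) = -12
  T: [ψ]_T − [k_r]_T − 2·[I_A]_T − 2·[α]_T = (2) − (-1) − 2·(0) − 2·(-1) = 5
  Θ: [ψ]_Θ − [k_r]_Θ − 2·[I_A]_Θ − 2·[α]_Θ = (1) − (0) − 2·(0) − 2·(0) = 1
Net dimensions [M² L⁻¹² T⁵ Θ] ≠ [1] — not dimensionless.

no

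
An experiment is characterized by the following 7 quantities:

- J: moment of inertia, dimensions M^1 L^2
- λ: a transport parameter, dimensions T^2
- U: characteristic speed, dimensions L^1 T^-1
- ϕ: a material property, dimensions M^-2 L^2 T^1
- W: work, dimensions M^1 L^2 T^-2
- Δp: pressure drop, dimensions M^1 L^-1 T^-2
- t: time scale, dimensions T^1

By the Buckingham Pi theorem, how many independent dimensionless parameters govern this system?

There are 7 variables and 3 base dimensions (M, L, T).
The dimension matrix has rank 3.
Independent dimensionless groups: 7 − 3 = 4.

4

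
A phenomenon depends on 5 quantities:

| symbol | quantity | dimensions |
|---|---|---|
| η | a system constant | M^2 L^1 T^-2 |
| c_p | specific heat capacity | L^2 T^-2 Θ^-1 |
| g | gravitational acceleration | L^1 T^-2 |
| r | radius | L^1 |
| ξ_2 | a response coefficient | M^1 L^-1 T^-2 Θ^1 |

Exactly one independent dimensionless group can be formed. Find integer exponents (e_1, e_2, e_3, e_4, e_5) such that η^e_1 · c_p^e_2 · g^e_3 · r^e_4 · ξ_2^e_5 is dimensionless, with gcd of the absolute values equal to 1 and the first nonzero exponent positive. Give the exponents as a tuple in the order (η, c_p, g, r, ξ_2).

(1, -2, 3, -2, -2)

M: e_1·(2) + e_2·(0) + e_3·(0) + e_4·(0) + e_5·(1) = 0
L: e_1·(1) + e_2·(2) + e_3·(1) + e_4·(1) + e_5·(-1) = 0
T: e_1·(-2) + e_2·(-2) + e_3·(-2) + e_4·(0) + e_5·(-2) = 0
Θ: e_1·(0) + e_2·(-1) + e_3·(0) + e_4·(0) + e_5·(1) = 0
Solving this homogeneous linear system for the smallest-integer solution (first nonzero entry positive) gives (1, -2, 3, -2, -2).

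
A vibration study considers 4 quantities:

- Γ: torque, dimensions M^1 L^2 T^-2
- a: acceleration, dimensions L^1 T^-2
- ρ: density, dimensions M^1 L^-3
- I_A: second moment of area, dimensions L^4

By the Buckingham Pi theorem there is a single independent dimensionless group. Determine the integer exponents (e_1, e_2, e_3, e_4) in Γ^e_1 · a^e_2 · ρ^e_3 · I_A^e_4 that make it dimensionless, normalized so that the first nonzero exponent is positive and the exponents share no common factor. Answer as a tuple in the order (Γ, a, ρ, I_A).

M: e_1·(1) + e_2·(0) + e_3·(1) + e_4·(0) = 0
L: e_1·(2) + e_2·(1) + e_3·(-3) + e_4·(4) = 0
T: e_1·(-2) + e_2·(-2) + e_3·(0) + e_4·(0) = 0
Solving this homogeneous linear system for the smallest-integer solution (first nonzero entry positive) gives (1, -1, -1, -1).

(1, -1, -1, -1)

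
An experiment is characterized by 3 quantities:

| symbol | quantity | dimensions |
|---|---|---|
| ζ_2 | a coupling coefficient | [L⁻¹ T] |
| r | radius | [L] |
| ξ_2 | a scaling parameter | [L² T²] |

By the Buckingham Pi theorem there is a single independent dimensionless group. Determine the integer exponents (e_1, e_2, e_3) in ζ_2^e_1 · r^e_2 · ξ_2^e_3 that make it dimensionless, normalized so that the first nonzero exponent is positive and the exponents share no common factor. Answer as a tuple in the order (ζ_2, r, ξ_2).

L: e_1·(-1) + e_2·(1) + e_3·(2) = 0
T: e_1·(1) + e_2·(0) + e_3·(2) = 0
Solving this homogeneous linear system for the smallest-integer solution (first nonzero entry positive) gives (2, 4, -1).

(2, 4, -1)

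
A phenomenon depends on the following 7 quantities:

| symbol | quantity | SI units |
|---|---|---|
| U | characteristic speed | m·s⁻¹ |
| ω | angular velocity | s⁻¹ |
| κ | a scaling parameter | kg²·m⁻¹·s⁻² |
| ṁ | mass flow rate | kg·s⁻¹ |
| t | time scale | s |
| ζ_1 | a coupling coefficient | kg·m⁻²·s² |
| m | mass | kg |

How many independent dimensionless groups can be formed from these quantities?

4

There are 7 variables and 3 base dimensions (M, L, T).
The dimension matrix has rank 3.
Independent dimensionless groups: 7 − 3 = 4.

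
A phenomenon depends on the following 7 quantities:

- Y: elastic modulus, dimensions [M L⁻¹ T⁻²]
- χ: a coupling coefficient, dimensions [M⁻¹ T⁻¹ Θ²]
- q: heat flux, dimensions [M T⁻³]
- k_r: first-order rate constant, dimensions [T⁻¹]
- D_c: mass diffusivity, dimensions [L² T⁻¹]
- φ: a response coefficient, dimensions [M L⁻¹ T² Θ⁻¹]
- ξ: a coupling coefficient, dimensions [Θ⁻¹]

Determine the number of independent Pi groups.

There are 7 variables and 4 base dimensions (M, L, T, Θ).
The dimension matrix has rank 4.
Independent dimensionless groups: 7 − 4 = 3.

3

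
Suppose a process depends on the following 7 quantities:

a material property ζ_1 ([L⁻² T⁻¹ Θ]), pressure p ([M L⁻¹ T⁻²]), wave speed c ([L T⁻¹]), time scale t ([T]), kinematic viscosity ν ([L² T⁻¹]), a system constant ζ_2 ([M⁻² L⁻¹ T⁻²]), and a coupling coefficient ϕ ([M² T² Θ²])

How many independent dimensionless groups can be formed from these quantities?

There are 7 variables and 4 base dimensions (M, L, T, Θ).
The dimension matrix has rank 4.
Independent dimensionless groups: 7 − 4 = 3.

3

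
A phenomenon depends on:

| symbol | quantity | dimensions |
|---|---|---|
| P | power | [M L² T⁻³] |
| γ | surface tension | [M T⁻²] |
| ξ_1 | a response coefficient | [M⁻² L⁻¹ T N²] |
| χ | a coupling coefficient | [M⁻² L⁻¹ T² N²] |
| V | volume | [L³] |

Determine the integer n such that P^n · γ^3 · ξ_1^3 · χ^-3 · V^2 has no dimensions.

-3

Balance the M exponent: (1)·n from P, plus 3·(1) + 3·(-2) − 3·(-2) + 2·(0) = 3 from the rest, must sum to zero.
n + 3 = 0, so n = -3.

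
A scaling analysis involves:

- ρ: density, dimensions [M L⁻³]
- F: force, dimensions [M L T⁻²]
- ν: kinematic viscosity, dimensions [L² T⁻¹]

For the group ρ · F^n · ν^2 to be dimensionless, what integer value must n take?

-1

Balance the M exponent: (1)·n from F, plus (1) + 2·(0) = 1 from the rest, must sum to zero.
n + 1 = 0, so n = -1.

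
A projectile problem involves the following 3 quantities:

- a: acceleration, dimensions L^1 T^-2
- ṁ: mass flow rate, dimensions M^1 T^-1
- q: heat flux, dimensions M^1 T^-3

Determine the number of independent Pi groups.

0

There are 3 variables and 3 base dimensions (M, L, T).
The dimension matrix has rank 3.
Independent dimensionless groups: 3 − 3 = 0.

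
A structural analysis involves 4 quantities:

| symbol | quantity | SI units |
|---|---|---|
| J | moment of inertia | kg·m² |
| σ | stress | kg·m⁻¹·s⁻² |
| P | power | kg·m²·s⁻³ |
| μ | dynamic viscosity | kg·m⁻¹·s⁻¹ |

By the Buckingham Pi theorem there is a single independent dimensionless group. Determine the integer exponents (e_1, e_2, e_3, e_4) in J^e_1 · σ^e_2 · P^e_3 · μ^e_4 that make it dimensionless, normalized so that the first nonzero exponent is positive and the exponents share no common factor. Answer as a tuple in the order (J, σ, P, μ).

M: e_1·(1) + e_2·(1) + e_3·(1) + e_4·(1) = 0
L: e_1·(2) + e_2·(-1) + e_3·(2) + e_4·(-1) = 0
T: e_1·(0) + e_2·(-2) + e_3·(-3) + e_4·(-1) = 0
Solving this homogeneous linear system for the smallest-integer solution (first nonzero entry positive) gives (1, 3, -1, -3).

(1, 3, -1, -3)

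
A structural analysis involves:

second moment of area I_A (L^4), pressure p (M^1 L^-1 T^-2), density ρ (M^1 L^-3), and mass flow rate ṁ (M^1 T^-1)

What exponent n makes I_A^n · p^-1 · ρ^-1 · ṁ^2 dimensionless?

Balance the L exponent: (4)·n from I_A, plus −(-1) − (-3) + 2·(0) = 4 from the rest, must sum to zero.
4n + 4 = 0, so n = -1.

-1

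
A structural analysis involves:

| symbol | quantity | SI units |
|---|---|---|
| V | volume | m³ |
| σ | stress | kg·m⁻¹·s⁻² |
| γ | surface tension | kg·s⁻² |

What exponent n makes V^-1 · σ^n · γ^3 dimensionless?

-3

Balance the M exponent: (1)·n from σ, plus −(0) + 3·(1) = 3 from the rest, must sum to zero.
n + 3 = 0, so n = -3.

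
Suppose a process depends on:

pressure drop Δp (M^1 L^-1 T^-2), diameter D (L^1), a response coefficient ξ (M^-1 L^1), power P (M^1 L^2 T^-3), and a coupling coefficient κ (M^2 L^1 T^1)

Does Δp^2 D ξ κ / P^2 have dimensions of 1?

Sum the exponent of each base dimension across the product:
  M: 2·[Δp]_M + [D]_M + [ξ]_M − 2·[P]_M + [κ]_M = 2·(1) + (0) + (-1) − 2·(1) + (2) = 1
  L: 2·[Δp]_L + [D]_L + [ξ]_L − 2·[P]_L + [κ]_L = 2·(-1) + (1) + (1) − 2·(2) + (1) = -3
  T: 2·[Δp]_T + [D]_T + [ξ]_T − 2·[P]_T + [κ]_T = 2·(-2) + (0) + (0) − 2·(-3) + (1) = 3
Net dimensions [M L⁻³ T³] ≠ [1] — not dimensionless.

no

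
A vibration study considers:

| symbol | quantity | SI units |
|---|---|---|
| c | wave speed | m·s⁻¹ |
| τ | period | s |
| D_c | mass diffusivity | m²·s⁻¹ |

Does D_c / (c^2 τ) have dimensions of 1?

yes

Sum the exponent of each base dimension across the product:
  M: −2·[c]_M − [τ]_M + [D_c]_M = −2·(0) − (0) + (0) = 0
  L: −2·[c]_L − [τ]_L + [D_c]_L = −2·(1) − (0) + (2) = 0
  T: −2·[c]_T − [τ]_T + [D_c]_T = −2·(-1) − (1) + (-1) = 0
All base exponents vanish — dimensionless.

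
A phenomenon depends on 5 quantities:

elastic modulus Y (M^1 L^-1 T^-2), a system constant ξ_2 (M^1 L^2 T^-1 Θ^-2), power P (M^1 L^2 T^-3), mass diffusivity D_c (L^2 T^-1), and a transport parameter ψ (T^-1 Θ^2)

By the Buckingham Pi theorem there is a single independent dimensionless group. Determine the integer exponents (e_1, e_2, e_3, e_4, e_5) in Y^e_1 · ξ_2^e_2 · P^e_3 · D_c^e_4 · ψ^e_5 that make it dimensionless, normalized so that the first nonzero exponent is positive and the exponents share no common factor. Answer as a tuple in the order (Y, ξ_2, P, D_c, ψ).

(2, 1, -3, 3, 1)

M: e_1·(1) + e_2·(1) + e_3·(1) + e_4·(0) + e_5·(0) = 0
L: e_1·(-1) + e_2·(2) + e_3·(2) + e_4·(2) + e_5·(0) = 0
T: e_1·(-2) + e_2·(-1) + e_3·(-3) + e_4·(-1) + e_5·(-1) = 0
Θ: e_1·(0) + e_2·(-2) + e_3·(0) + e_4·(0) + e_5·(2) = 0
Solving this homogeneous linear system for the smallest-integer solution (first nonzero entry positive) gives (2, 1, -3, 3, 1).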